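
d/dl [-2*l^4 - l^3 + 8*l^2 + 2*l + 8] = -8*l^3 - 3*l^2 + 16*l + 2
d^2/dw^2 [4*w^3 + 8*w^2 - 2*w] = 24*w + 16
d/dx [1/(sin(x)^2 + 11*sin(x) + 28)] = -(2*sin(x) + 11)*cos(x)/(sin(x)^2 + 11*sin(x) + 28)^2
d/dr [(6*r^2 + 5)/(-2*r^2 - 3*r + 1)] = (-18*r^2 + 32*r + 15)/(4*r^4 + 12*r^3 + 5*r^2 - 6*r + 1)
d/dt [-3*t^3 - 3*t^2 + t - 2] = -9*t^2 - 6*t + 1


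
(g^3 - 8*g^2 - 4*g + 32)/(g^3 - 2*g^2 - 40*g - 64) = (g - 2)/(g + 4)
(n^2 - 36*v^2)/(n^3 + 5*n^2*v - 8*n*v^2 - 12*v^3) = (-n + 6*v)/(-n^2 + n*v + 2*v^2)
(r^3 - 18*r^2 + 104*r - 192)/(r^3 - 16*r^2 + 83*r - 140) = (r^2 - 14*r + 48)/(r^2 - 12*r + 35)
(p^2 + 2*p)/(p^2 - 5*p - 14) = p/(p - 7)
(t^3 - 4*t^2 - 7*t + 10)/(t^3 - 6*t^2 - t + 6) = (t^2 - 3*t - 10)/(t^2 - 5*t - 6)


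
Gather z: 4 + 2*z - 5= 2*z - 1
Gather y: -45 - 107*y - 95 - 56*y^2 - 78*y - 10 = -56*y^2 - 185*y - 150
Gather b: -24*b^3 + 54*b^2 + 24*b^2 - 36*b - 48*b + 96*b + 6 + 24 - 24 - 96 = -24*b^3 + 78*b^2 + 12*b - 90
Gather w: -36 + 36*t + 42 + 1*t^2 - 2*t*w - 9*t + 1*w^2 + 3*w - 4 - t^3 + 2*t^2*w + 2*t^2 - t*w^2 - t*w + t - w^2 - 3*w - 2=-t^3 + 3*t^2 - t*w^2 + 28*t + w*(2*t^2 - 3*t)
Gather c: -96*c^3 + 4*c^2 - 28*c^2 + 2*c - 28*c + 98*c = -96*c^3 - 24*c^2 + 72*c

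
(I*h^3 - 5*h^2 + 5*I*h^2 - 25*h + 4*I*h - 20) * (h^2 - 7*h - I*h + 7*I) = I*h^5 - 4*h^4 - 2*I*h^4 + 8*h^3 - 26*I*h^3 + 124*h^2 - 38*I*h^2 + 112*h - 155*I*h - 140*I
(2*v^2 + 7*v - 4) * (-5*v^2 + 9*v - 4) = -10*v^4 - 17*v^3 + 75*v^2 - 64*v + 16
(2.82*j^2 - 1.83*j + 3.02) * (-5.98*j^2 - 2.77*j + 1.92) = -16.8636*j^4 + 3.132*j^3 - 7.5761*j^2 - 11.879*j + 5.7984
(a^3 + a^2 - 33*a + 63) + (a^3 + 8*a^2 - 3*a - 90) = 2*a^3 + 9*a^2 - 36*a - 27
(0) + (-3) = -3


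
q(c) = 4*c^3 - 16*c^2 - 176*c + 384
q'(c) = 12*c^2 - 32*c - 176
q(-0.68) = 495.02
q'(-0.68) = -148.69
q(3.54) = -262.10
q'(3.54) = -138.90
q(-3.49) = 633.32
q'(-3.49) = 81.84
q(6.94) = -271.04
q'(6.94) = 179.88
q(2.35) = -66.05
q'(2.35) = -184.93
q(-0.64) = 489.04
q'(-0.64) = -150.60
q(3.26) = -221.22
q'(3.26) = -152.79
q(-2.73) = 663.85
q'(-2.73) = 0.79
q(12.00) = 2880.00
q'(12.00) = 1168.00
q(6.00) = -384.00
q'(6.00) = 64.00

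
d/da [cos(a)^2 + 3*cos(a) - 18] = -(2*cos(a) + 3)*sin(a)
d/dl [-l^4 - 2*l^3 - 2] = l^2*(-4*l - 6)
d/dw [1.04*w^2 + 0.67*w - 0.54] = 2.08*w + 0.67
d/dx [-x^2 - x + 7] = -2*x - 1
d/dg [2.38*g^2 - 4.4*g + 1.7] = 4.76*g - 4.4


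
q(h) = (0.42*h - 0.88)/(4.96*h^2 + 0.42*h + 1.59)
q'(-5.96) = -0.00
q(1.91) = -0.00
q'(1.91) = 0.02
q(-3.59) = -0.04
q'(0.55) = 0.47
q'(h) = (-9.92*h - 0.42)*(0.42*h - 0.88)/(4.96*h^2 + 0.42*h + 1.59)^2 + 0.42/(4.96*h^2 + 0.42*h + 1.59) = (-2.0832*h^2 + 8.7296*h + 1.0374)/(24.6016*h^4 + 4.1664*h^3 + 15.9492*h^2 + 1.3356*h + 2.5281)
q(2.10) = 0.00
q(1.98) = -0.00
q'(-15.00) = -0.00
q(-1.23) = -0.16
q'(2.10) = 0.02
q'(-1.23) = -0.17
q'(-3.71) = -0.01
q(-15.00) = -0.01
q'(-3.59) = -0.01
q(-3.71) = -0.04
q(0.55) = -0.20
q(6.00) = 0.01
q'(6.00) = -0.00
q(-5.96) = -0.02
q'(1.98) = 0.02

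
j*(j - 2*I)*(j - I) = j^3 - 3*I*j^2 - 2*j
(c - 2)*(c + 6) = c^2 + 4*c - 12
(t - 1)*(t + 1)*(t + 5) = t^3 + 5*t^2 - t - 5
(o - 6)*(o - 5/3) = o^2 - 23*o/3 + 10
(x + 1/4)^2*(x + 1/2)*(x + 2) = x^4 + 3*x^3 + 37*x^2/16 + 21*x/32 + 1/16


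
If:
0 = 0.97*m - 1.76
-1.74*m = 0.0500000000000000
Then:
No Solution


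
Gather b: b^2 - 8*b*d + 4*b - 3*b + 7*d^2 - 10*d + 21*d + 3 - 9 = b^2 + b*(1 - 8*d) + 7*d^2 + 11*d - 6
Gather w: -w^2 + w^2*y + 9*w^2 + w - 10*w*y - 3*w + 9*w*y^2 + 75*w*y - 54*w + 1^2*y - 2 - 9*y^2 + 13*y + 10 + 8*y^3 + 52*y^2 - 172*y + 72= w^2*(y + 8) + w*(9*y^2 + 65*y - 56) + 8*y^3 + 43*y^2 - 158*y + 80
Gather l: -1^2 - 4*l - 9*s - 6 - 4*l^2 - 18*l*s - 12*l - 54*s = -4*l^2 + l*(-18*s - 16) - 63*s - 7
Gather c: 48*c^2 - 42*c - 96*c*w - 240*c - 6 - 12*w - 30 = 48*c^2 + c*(-96*w - 282) - 12*w - 36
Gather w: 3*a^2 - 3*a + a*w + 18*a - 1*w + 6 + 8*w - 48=3*a^2 + 15*a + w*(a + 7) - 42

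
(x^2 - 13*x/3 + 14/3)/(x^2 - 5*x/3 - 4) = (-3*x^2 + 13*x - 14)/(-3*x^2 + 5*x + 12)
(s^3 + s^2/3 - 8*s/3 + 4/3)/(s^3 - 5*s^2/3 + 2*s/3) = (s + 2)/s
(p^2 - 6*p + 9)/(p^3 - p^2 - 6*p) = (p - 3)/(p*(p + 2))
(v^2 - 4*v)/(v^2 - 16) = v/(v + 4)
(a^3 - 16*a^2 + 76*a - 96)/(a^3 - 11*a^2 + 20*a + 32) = (a^2 - 8*a + 12)/(a^2 - 3*a - 4)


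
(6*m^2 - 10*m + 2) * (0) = 0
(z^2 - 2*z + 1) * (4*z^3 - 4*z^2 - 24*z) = 4*z^5 - 12*z^4 - 12*z^3 + 44*z^2 - 24*z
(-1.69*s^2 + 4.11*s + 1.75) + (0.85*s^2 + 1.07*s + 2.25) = -0.84*s^2 + 5.18*s + 4.0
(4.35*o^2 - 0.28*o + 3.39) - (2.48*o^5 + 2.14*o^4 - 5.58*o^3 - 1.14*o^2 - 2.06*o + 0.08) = -2.48*o^5 - 2.14*o^4 + 5.58*o^3 + 5.49*o^2 + 1.78*o + 3.31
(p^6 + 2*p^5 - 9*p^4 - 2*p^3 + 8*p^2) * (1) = p^6 + 2*p^5 - 9*p^4 - 2*p^3 + 8*p^2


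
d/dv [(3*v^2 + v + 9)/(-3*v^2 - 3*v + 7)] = 2*(-3*v^2 + 48*v + 17)/(9*v^4 + 18*v^3 - 33*v^2 - 42*v + 49)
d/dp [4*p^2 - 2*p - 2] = 8*p - 2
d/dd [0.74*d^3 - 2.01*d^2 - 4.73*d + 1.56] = 2.22*d^2 - 4.02*d - 4.73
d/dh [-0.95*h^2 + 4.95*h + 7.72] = 4.95 - 1.9*h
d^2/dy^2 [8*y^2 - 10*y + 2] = 16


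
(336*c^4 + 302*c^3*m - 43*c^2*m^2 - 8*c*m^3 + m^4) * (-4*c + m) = -1344*c^5 - 872*c^4*m + 474*c^3*m^2 - 11*c^2*m^3 - 12*c*m^4 + m^5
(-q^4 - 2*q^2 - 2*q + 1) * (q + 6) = -q^5 - 6*q^4 - 2*q^3 - 14*q^2 - 11*q + 6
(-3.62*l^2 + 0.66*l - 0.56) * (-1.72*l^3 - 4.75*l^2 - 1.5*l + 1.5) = 6.2264*l^5 + 16.0598*l^4 + 3.2582*l^3 - 3.76*l^2 + 1.83*l - 0.84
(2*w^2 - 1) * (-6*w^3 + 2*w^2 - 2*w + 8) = -12*w^5 + 4*w^4 + 2*w^3 + 14*w^2 + 2*w - 8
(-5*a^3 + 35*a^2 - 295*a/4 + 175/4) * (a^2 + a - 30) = -5*a^5 + 30*a^4 + 445*a^3/4 - 1080*a^2 + 9025*a/4 - 2625/2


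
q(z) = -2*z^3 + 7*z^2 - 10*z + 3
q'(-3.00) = -106.00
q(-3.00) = 150.00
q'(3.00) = -22.00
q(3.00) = -18.00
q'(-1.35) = -39.84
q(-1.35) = 34.18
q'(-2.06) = -64.30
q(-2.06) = 70.79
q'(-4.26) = -178.53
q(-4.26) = 327.25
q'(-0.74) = -23.65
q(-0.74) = 15.04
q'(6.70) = -185.54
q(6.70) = -351.30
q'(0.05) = -9.32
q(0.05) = 2.52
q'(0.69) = -3.20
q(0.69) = -1.22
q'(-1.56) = -46.44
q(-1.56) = 43.23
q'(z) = -6*z^2 + 14*z - 10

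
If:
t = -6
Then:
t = -6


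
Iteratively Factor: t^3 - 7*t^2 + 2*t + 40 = (t - 4)*(t^2 - 3*t - 10) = (t - 4)*(t + 2)*(t - 5)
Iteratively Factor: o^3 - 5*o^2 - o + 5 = (o + 1)*(o^2 - 6*o + 5) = (o - 1)*(o + 1)*(o - 5)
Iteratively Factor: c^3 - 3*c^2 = (c)*(c^2 - 3*c) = c*(c - 3)*(c)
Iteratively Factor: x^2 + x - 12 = (x + 4)*(x - 3)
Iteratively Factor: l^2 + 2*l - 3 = (l + 3)*(l - 1)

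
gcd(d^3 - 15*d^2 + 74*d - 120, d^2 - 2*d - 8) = d - 4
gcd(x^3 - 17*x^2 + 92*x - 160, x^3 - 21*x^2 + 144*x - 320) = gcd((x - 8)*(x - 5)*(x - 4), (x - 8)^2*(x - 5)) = x^2 - 13*x + 40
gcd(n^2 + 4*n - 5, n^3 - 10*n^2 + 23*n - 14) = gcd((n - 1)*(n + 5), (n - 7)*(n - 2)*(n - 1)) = n - 1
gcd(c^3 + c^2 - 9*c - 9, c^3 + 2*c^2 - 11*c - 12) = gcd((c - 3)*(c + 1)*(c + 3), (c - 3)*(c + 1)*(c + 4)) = c^2 - 2*c - 3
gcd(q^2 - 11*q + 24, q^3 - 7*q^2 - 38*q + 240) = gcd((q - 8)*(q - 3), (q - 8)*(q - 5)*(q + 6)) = q - 8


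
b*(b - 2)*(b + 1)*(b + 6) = b^4 + 5*b^3 - 8*b^2 - 12*b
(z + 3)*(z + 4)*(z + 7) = z^3 + 14*z^2 + 61*z + 84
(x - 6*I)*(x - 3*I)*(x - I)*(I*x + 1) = I*x^4 + 11*x^3 - 37*I*x^2 - 45*x + 18*I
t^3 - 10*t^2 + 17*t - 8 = (t - 8)*(t - 1)^2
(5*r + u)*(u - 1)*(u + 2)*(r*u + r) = 5*r^2*u^3 + 10*r^2*u^2 - 5*r^2*u - 10*r^2 + r*u^4 + 2*r*u^3 - r*u^2 - 2*r*u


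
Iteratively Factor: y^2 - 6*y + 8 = (y - 4)*(y - 2)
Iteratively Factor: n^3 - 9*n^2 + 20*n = (n)*(n^2 - 9*n + 20) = n*(n - 4)*(n - 5)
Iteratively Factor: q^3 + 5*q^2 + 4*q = (q + 4)*(q^2 + q) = q*(q + 4)*(q + 1)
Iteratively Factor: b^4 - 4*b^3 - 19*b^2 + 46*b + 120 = (b + 3)*(b^3 - 7*b^2 + 2*b + 40) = (b + 2)*(b + 3)*(b^2 - 9*b + 20) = (b - 5)*(b + 2)*(b + 3)*(b - 4)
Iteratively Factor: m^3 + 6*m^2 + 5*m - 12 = (m + 4)*(m^2 + 2*m - 3) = (m + 3)*(m + 4)*(m - 1)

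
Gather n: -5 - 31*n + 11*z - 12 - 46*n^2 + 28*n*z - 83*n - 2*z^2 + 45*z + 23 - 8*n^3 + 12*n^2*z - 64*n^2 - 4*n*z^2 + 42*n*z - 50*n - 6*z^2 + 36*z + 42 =-8*n^3 + n^2*(12*z - 110) + n*(-4*z^2 + 70*z - 164) - 8*z^2 + 92*z + 48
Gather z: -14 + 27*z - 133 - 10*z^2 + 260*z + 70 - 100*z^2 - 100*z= -110*z^2 + 187*z - 77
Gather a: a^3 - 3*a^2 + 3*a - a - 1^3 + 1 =a^3 - 3*a^2 + 2*a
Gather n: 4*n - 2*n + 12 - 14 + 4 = 2*n + 2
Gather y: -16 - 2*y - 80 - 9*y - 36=-11*y - 132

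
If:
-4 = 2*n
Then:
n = -2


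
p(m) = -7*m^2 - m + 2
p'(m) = -14*m - 1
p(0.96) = -5.41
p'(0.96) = -14.44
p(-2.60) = -42.72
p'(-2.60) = 35.40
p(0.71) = -2.24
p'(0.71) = -10.94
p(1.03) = -6.46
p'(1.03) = -15.42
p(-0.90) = -2.77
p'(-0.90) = 11.60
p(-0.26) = 1.79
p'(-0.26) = 2.64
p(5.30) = -199.93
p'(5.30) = -75.20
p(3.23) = -74.26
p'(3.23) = -46.22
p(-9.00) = -556.00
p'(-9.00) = 125.00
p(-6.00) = -244.00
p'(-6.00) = 83.00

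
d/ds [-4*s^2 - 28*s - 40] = -8*s - 28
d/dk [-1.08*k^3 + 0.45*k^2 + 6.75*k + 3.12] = -3.24*k^2 + 0.9*k + 6.75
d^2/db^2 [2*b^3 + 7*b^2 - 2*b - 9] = 12*b + 14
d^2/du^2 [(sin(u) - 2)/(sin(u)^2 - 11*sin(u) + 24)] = (-sin(u)^5 - 3*sin(u)^4 + 80*sin(u)^3 - 226*sin(u)^2 - 60*sin(u) + 140)/(sin(u)^2 - 11*sin(u) + 24)^3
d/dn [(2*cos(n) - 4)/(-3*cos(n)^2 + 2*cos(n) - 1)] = 6*(sin(n)^2 + 4*cos(n) - 2)*sin(n)/(3*sin(n)^2 + 2*cos(n) - 4)^2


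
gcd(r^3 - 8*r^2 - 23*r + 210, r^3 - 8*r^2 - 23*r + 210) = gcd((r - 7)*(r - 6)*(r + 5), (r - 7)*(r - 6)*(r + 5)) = r^3 - 8*r^2 - 23*r + 210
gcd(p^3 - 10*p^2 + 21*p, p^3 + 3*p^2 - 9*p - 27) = p - 3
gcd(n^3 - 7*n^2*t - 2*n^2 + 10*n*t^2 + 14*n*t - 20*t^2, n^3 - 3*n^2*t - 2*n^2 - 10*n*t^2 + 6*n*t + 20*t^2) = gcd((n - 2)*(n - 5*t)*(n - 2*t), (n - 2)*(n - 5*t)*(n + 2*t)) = -n^2 + 5*n*t + 2*n - 10*t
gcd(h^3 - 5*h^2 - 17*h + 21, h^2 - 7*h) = h - 7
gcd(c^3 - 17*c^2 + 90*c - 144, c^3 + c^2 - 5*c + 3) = 1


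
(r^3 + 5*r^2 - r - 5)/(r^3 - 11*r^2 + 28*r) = (r^3 + 5*r^2 - r - 5)/(r*(r^2 - 11*r + 28))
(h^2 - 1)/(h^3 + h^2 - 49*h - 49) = (h - 1)/(h^2 - 49)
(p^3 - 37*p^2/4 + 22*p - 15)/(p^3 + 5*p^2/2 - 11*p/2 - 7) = (4*p^2 - 29*p + 30)/(2*(2*p^2 + 9*p + 7))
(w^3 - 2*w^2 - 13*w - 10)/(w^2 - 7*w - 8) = (w^2 - 3*w - 10)/(w - 8)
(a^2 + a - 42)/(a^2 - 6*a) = (a + 7)/a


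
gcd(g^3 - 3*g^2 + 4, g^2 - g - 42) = 1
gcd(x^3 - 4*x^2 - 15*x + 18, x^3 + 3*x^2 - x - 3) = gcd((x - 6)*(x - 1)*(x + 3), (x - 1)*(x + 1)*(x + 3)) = x^2 + 2*x - 3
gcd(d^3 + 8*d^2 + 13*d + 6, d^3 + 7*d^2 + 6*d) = d^2 + 7*d + 6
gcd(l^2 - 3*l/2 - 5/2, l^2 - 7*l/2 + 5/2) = l - 5/2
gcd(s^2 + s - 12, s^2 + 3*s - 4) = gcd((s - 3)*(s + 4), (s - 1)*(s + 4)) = s + 4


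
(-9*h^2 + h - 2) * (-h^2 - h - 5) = 9*h^4 + 8*h^3 + 46*h^2 - 3*h + 10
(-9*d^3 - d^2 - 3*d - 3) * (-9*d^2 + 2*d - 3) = 81*d^5 - 9*d^4 + 52*d^3 + 24*d^2 + 3*d + 9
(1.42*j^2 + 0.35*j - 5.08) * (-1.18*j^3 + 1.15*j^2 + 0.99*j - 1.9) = -1.6756*j^5 + 1.22*j^4 + 7.8027*j^3 - 8.1935*j^2 - 5.6942*j + 9.652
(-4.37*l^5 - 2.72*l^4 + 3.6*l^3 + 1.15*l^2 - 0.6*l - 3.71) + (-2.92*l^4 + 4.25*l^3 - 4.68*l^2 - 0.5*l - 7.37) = -4.37*l^5 - 5.64*l^4 + 7.85*l^3 - 3.53*l^2 - 1.1*l - 11.08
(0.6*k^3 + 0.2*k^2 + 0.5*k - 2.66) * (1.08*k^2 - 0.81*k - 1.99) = 0.648*k^5 - 0.27*k^4 - 0.816*k^3 - 3.6758*k^2 + 1.1596*k + 5.2934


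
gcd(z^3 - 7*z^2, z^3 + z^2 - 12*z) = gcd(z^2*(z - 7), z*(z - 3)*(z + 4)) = z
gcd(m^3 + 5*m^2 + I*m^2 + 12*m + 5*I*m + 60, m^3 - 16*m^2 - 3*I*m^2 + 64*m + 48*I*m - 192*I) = m - 3*I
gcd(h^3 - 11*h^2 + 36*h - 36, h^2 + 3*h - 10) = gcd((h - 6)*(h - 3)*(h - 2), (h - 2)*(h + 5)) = h - 2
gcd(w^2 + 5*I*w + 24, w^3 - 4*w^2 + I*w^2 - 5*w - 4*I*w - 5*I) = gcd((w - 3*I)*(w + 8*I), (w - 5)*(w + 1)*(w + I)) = 1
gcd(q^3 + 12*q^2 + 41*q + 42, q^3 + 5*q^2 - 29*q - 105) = q^2 + 10*q + 21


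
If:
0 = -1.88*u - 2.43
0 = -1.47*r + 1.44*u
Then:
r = -1.27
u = -1.29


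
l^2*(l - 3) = l^3 - 3*l^2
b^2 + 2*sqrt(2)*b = b*(b + 2*sqrt(2))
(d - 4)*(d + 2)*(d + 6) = d^3 + 4*d^2 - 20*d - 48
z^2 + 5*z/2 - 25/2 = (z - 5/2)*(z + 5)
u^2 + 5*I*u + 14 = (u - 2*I)*(u + 7*I)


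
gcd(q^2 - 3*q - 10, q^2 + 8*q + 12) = q + 2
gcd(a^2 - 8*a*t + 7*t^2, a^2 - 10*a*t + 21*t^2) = -a + 7*t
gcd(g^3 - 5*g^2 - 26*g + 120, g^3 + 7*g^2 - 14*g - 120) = g^2 + g - 20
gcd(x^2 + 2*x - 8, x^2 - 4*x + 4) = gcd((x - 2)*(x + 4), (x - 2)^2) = x - 2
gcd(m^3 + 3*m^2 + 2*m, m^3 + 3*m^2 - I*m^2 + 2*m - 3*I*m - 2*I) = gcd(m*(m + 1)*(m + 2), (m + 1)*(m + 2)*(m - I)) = m^2 + 3*m + 2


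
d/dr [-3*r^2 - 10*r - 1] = -6*r - 10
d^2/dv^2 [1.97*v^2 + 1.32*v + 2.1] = 3.94000000000000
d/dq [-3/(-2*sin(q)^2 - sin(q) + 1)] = -3*(4*sin(q) + 1)*cos(q)/(sin(q) - cos(2*q))^2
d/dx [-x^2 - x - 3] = -2*x - 1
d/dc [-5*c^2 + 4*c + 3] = 4 - 10*c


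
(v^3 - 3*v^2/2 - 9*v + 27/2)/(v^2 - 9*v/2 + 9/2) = v + 3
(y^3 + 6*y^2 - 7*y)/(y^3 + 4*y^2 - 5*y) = (y + 7)/(y + 5)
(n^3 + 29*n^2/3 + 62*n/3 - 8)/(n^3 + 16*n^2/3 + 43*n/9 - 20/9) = 3*(n + 6)/(3*n + 5)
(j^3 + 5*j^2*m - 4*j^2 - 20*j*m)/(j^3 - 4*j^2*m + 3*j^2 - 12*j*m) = (j^2 + 5*j*m - 4*j - 20*m)/(j^2 - 4*j*m + 3*j - 12*m)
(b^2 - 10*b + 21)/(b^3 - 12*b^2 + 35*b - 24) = (b - 7)/(b^2 - 9*b + 8)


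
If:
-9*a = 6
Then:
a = -2/3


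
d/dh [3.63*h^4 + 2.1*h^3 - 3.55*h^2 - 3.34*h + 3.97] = 14.52*h^3 + 6.3*h^2 - 7.1*h - 3.34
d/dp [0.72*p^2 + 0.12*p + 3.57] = 1.44*p + 0.12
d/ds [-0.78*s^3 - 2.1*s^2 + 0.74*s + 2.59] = -2.34*s^2 - 4.2*s + 0.74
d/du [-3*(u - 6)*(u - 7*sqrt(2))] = -6*u + 18 + 21*sqrt(2)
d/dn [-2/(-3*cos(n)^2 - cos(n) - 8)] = 2*(6*cos(n) + 1)*sin(n)/(3*cos(n)^2 + cos(n) + 8)^2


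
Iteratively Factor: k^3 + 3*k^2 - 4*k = (k + 4)*(k^2 - k) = k*(k + 4)*(k - 1)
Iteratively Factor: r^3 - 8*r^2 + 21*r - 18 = (r - 2)*(r^2 - 6*r + 9) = (r - 3)*(r - 2)*(r - 3)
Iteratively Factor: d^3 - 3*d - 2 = (d + 1)*(d^2 - d - 2) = (d - 2)*(d + 1)*(d + 1)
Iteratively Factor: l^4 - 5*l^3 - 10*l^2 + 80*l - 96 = (l - 3)*(l^3 - 2*l^2 - 16*l + 32) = (l - 3)*(l + 4)*(l^2 - 6*l + 8) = (l - 3)*(l - 2)*(l + 4)*(l - 4)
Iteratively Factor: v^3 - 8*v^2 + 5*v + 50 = (v - 5)*(v^2 - 3*v - 10) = (v - 5)^2*(v + 2)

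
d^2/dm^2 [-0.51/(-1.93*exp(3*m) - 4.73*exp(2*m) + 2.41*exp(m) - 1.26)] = ((-8.8587*exp(2*m) - 9.6492*exp(m) + 1.2291)*(1.93*exp(3*m) + 4.73*exp(2*m) - 2.41*exp(m) + 1.26) + 0.51*(5.79*exp(2*m) + 9.46*exp(m) - 2.41)*(11.58*exp(2*m) + 18.92*exp(m) - 4.82)*exp(m))*exp(m)/(1.93*exp(3*m) + 4.73*exp(2*m) - 2.41*exp(m) + 1.26)^3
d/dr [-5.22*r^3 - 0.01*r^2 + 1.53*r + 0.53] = -15.66*r^2 - 0.02*r + 1.53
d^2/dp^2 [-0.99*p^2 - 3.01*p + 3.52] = -1.98000000000000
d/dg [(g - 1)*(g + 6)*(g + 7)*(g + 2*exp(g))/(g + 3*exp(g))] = (-g^4*exp(g) + 3*g^4 + 4*g^3*exp(g) + 24*g^3 + 18*g^2*exp(2*g) + 103*g^2*exp(g) + 29*g^2 + 144*g*exp(2*g) + 216*g*exp(g) + 174*exp(2*g) - 42*exp(g))/(g^2 + 6*g*exp(g) + 9*exp(2*g))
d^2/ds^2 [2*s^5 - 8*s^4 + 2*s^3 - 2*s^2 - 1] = 40*s^3 - 96*s^2 + 12*s - 4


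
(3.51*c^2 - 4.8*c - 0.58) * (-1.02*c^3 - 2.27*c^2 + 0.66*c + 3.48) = -3.5802*c^5 - 3.0717*c^4 + 13.8042*c^3 + 10.3634*c^2 - 17.0868*c - 2.0184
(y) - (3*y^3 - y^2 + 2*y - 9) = -3*y^3 + y^2 - y + 9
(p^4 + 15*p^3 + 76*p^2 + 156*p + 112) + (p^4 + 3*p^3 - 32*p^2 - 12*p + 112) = 2*p^4 + 18*p^3 + 44*p^2 + 144*p + 224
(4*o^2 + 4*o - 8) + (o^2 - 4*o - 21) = 5*o^2 - 29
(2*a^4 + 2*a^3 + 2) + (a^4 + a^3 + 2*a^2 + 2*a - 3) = 3*a^4 + 3*a^3 + 2*a^2 + 2*a - 1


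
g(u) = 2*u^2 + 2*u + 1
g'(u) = 4*u + 2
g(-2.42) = 7.87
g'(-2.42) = -7.68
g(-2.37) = 7.49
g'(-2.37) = -7.48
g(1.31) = 7.05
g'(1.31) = 7.24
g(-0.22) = 0.66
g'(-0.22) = 1.12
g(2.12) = 14.23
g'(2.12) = 10.48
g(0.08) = 1.17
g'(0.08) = 2.32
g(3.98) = 40.64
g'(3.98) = 17.92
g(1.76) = 10.72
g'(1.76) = 9.04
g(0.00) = 1.00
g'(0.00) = 2.00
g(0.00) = 1.00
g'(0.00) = 2.00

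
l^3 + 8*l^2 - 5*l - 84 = (l - 3)*(l + 4)*(l + 7)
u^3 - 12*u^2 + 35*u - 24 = (u - 8)*(u - 3)*(u - 1)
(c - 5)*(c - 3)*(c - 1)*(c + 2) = c^4 - 7*c^3 + 5*c^2 + 31*c - 30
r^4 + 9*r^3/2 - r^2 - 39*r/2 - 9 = (r - 2)*(r + 1/2)*(r + 3)^2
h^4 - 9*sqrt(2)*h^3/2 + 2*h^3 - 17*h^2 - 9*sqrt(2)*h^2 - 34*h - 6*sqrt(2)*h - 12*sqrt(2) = (h + 2)*(h - 6*sqrt(2))*(h + sqrt(2)/2)*(h + sqrt(2))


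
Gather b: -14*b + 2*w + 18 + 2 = -14*b + 2*w + 20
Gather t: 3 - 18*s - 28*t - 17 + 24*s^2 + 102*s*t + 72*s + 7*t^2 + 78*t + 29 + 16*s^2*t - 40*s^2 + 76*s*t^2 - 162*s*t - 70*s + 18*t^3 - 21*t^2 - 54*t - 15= -16*s^2 - 16*s + 18*t^3 + t^2*(76*s - 14) + t*(16*s^2 - 60*s - 4)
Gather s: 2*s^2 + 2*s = 2*s^2 + 2*s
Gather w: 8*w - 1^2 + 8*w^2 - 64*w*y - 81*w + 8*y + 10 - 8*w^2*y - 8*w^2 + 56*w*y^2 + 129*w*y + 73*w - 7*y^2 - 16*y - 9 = -8*w^2*y + w*(56*y^2 + 65*y) - 7*y^2 - 8*y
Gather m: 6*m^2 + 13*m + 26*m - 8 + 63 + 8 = 6*m^2 + 39*m + 63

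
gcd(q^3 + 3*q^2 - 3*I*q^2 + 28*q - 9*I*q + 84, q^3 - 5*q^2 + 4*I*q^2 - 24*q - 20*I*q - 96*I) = q^2 + q*(3 + 4*I) + 12*I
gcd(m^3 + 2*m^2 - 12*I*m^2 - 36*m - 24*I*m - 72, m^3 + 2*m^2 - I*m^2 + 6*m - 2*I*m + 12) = m + 2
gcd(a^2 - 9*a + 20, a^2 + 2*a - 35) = a - 5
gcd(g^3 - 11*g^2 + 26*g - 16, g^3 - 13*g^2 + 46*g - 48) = g^2 - 10*g + 16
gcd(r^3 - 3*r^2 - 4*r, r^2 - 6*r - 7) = r + 1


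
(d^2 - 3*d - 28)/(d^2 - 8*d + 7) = (d + 4)/(d - 1)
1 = 1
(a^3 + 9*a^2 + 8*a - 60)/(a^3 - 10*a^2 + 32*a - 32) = (a^2 + 11*a + 30)/(a^2 - 8*a + 16)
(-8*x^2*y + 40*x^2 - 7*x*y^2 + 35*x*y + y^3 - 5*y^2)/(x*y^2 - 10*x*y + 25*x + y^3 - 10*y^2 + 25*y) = (-8*x + y)/(y - 5)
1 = 1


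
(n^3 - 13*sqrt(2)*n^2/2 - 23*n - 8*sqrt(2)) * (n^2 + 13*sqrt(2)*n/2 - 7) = n^5 - 229*n^3/2 - 112*sqrt(2)*n^2 + 57*n + 56*sqrt(2)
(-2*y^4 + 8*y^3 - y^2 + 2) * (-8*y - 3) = 16*y^5 - 58*y^4 - 16*y^3 + 3*y^2 - 16*y - 6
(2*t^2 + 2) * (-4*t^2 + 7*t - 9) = -8*t^4 + 14*t^3 - 26*t^2 + 14*t - 18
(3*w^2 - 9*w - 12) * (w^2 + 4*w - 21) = 3*w^4 + 3*w^3 - 111*w^2 + 141*w + 252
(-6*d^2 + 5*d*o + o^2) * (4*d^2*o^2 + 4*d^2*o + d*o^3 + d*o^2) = -24*d^4*o^2 - 24*d^4*o + 14*d^3*o^3 + 14*d^3*o^2 + 9*d^2*o^4 + 9*d^2*o^3 + d*o^5 + d*o^4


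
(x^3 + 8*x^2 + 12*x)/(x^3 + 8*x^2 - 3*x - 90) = x*(x + 2)/(x^2 + 2*x - 15)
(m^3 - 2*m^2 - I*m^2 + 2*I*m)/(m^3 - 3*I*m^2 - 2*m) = (m - 2)/(m - 2*I)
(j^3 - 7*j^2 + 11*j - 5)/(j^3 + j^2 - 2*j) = (j^2 - 6*j + 5)/(j*(j + 2))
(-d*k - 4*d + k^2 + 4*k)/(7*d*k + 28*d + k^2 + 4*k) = (-d + k)/(7*d + k)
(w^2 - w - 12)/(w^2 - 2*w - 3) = (-w^2 + w + 12)/(-w^2 + 2*w + 3)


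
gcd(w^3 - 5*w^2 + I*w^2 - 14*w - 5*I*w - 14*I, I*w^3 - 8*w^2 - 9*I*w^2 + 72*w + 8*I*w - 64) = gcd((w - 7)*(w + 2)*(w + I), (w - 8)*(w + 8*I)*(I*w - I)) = 1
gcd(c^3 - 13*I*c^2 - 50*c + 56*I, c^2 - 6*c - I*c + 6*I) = 1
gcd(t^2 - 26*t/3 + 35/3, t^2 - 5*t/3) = t - 5/3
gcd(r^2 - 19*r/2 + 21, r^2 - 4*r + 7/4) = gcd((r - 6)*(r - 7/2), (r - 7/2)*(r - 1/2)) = r - 7/2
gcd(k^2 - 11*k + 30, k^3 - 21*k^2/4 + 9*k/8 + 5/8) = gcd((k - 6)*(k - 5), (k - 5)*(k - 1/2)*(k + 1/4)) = k - 5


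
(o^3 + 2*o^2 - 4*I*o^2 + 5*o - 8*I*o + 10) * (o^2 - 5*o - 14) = o^5 - 3*o^4 - 4*I*o^4 - 19*o^3 + 12*I*o^3 - 43*o^2 + 96*I*o^2 - 120*o + 112*I*o - 140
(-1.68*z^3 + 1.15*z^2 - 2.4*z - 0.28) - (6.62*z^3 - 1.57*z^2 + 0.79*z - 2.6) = -8.3*z^3 + 2.72*z^2 - 3.19*z + 2.32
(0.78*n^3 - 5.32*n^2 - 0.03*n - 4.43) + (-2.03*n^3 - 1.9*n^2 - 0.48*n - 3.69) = -1.25*n^3 - 7.22*n^2 - 0.51*n - 8.12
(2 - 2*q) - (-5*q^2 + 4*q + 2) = 5*q^2 - 6*q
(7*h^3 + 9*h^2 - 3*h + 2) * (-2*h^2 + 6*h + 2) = -14*h^5 + 24*h^4 + 74*h^3 - 4*h^2 + 6*h + 4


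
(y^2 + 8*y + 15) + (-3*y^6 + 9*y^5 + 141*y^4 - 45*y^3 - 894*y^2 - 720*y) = -3*y^6 + 9*y^5 + 141*y^4 - 45*y^3 - 893*y^2 - 712*y + 15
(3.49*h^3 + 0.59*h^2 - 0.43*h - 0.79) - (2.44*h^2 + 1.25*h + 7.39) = 3.49*h^3 - 1.85*h^2 - 1.68*h - 8.18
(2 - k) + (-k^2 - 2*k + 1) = -k^2 - 3*k + 3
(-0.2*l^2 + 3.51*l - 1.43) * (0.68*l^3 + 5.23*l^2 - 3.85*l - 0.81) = -0.136*l^5 + 1.3408*l^4 + 18.1549*l^3 - 20.8304*l^2 + 2.6624*l + 1.1583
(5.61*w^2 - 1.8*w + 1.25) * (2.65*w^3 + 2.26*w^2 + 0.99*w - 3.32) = 14.8665*w^5 + 7.9086*w^4 + 4.7984*w^3 - 17.5822*w^2 + 7.2135*w - 4.15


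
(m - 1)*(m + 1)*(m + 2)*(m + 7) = m^4 + 9*m^3 + 13*m^2 - 9*m - 14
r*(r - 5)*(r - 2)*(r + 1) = r^4 - 6*r^3 + 3*r^2 + 10*r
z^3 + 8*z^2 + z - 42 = (z - 2)*(z + 3)*(z + 7)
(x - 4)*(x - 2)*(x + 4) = x^3 - 2*x^2 - 16*x + 32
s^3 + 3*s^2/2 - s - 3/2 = (s - 1)*(s + 1)*(s + 3/2)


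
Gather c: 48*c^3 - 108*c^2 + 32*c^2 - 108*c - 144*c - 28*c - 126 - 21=48*c^3 - 76*c^2 - 280*c - 147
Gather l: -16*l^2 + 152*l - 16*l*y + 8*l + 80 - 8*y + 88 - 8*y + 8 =-16*l^2 + l*(160 - 16*y) - 16*y + 176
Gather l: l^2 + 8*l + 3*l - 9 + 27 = l^2 + 11*l + 18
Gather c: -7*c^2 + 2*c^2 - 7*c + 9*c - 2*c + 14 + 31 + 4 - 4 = 45 - 5*c^2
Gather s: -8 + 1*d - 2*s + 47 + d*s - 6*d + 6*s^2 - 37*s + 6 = -5*d + 6*s^2 + s*(d - 39) + 45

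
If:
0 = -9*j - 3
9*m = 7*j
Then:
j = -1/3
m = -7/27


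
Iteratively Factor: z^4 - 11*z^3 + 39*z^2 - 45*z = (z)*(z^3 - 11*z^2 + 39*z - 45) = z*(z - 3)*(z^2 - 8*z + 15) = z*(z - 3)^2*(z - 5)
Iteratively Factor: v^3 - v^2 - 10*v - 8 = (v + 2)*(v^2 - 3*v - 4) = (v + 1)*(v + 2)*(v - 4)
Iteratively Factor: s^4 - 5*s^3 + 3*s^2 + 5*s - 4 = (s - 1)*(s^3 - 4*s^2 - s + 4) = (s - 1)^2*(s^2 - 3*s - 4) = (s - 4)*(s - 1)^2*(s + 1)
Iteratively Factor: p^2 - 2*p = (p)*(p - 2)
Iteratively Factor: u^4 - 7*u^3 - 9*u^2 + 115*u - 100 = (u + 4)*(u^3 - 11*u^2 + 35*u - 25) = (u - 1)*(u + 4)*(u^2 - 10*u + 25) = (u - 5)*(u - 1)*(u + 4)*(u - 5)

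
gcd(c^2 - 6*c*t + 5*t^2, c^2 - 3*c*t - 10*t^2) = -c + 5*t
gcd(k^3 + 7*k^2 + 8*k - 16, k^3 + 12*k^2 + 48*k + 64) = k^2 + 8*k + 16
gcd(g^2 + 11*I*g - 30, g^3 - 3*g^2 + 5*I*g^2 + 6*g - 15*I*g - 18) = g + 6*I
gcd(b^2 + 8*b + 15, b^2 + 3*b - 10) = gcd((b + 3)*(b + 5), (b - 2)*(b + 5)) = b + 5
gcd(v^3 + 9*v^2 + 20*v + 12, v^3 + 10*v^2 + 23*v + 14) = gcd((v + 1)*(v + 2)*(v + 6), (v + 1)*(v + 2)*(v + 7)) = v^2 + 3*v + 2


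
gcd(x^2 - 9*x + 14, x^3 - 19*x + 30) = x - 2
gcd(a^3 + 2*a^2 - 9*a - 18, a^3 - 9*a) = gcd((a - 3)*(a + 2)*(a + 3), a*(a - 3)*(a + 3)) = a^2 - 9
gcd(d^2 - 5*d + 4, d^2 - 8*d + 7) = d - 1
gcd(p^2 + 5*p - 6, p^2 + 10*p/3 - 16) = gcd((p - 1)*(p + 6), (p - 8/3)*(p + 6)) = p + 6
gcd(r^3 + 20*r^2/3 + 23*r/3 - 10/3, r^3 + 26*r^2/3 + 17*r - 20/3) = r^2 + 14*r/3 - 5/3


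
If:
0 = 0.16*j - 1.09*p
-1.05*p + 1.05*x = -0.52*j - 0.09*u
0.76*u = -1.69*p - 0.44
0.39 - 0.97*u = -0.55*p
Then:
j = -2.39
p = -0.35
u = 0.20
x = 0.82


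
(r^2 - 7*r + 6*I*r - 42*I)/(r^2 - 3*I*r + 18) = (r^2 + r*(-7 + 6*I) - 42*I)/(r^2 - 3*I*r + 18)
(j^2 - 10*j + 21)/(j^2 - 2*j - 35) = (j - 3)/(j + 5)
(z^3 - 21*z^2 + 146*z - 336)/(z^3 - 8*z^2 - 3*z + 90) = (z^2 - 15*z + 56)/(z^2 - 2*z - 15)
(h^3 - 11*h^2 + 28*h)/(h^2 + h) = (h^2 - 11*h + 28)/(h + 1)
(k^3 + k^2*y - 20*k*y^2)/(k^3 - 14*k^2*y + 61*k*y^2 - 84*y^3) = k*(k + 5*y)/(k^2 - 10*k*y + 21*y^2)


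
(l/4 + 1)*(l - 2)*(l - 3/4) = l^3/4 + 5*l^2/16 - 19*l/8 + 3/2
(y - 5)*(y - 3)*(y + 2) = y^3 - 6*y^2 - y + 30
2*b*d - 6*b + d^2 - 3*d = (2*b + d)*(d - 3)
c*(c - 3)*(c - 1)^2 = c^4 - 5*c^3 + 7*c^2 - 3*c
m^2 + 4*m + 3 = (m + 1)*(m + 3)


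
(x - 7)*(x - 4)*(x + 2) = x^3 - 9*x^2 + 6*x + 56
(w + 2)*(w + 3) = w^2 + 5*w + 6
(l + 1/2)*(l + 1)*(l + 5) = l^3 + 13*l^2/2 + 8*l + 5/2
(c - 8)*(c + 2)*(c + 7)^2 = c^4 + 8*c^3 - 51*c^2 - 518*c - 784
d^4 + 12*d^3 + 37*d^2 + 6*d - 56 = (d - 1)*(d + 2)*(d + 4)*(d + 7)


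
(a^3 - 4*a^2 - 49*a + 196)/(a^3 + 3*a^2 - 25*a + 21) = (a^2 - 11*a + 28)/(a^2 - 4*a + 3)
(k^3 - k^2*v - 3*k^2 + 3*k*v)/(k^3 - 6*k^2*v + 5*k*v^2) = (3 - k)/(-k + 5*v)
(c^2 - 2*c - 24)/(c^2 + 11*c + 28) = (c - 6)/(c + 7)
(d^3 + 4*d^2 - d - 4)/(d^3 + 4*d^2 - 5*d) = (d^2 + 5*d + 4)/(d*(d + 5))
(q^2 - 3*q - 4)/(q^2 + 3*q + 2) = (q - 4)/(q + 2)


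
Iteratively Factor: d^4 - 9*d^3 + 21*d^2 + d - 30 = (d - 5)*(d^3 - 4*d^2 + d + 6) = (d - 5)*(d + 1)*(d^2 - 5*d + 6) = (d - 5)*(d - 2)*(d + 1)*(d - 3)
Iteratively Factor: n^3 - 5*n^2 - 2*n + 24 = (n - 3)*(n^2 - 2*n - 8) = (n - 4)*(n - 3)*(n + 2)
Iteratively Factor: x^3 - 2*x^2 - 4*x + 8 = (x - 2)*(x^2 - 4) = (x - 2)^2*(x + 2)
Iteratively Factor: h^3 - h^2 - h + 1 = (h - 1)*(h^2 - 1) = (h - 1)^2*(h + 1)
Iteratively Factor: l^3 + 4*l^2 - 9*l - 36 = (l + 4)*(l^2 - 9) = (l - 3)*(l + 4)*(l + 3)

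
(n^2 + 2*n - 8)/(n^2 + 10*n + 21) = (n^2 + 2*n - 8)/(n^2 + 10*n + 21)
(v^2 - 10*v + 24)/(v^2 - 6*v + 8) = (v - 6)/(v - 2)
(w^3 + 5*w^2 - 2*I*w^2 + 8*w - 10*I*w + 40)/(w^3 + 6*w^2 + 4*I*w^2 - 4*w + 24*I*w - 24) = (w^2 + w*(5 - 4*I) - 20*I)/(w^2 + 2*w*(3 + I) + 12*I)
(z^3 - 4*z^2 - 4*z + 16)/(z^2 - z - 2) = (z^2 - 2*z - 8)/(z + 1)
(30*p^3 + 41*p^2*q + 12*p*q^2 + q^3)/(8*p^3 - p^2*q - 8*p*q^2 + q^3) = (30*p^2 + 11*p*q + q^2)/(8*p^2 - 9*p*q + q^2)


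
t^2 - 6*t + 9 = (t - 3)^2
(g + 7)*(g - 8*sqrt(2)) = g^2 - 8*sqrt(2)*g + 7*g - 56*sqrt(2)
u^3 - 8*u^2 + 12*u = u*(u - 6)*(u - 2)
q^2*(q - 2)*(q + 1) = q^4 - q^3 - 2*q^2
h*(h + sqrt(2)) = h^2 + sqrt(2)*h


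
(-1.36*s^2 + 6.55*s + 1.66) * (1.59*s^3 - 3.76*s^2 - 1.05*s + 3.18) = -2.1624*s^5 + 15.5281*s^4 - 20.5606*s^3 - 17.4439*s^2 + 19.086*s + 5.2788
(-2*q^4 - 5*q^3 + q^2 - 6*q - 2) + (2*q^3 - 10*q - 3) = -2*q^4 - 3*q^3 + q^2 - 16*q - 5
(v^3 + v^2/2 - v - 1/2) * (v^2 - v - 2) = v^5 - v^4/2 - 7*v^3/2 - v^2/2 + 5*v/2 + 1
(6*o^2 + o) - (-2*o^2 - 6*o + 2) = 8*o^2 + 7*o - 2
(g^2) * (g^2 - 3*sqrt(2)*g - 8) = g^4 - 3*sqrt(2)*g^3 - 8*g^2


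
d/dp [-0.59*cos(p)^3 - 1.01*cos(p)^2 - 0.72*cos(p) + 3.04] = (1.77*cos(p)^2 + 2.02*cos(p) + 0.72)*sin(p)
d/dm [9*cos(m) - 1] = -9*sin(m)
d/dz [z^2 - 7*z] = 2*z - 7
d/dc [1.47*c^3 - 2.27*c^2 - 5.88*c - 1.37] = 4.41*c^2 - 4.54*c - 5.88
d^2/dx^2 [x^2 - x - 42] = 2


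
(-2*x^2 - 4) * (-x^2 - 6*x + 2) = 2*x^4 + 12*x^3 + 24*x - 8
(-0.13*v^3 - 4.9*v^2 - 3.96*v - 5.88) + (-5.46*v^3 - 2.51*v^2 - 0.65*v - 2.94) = -5.59*v^3 - 7.41*v^2 - 4.61*v - 8.82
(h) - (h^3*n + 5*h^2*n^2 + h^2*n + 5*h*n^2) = -h^3*n - 5*h^2*n^2 - h^2*n - 5*h*n^2 + h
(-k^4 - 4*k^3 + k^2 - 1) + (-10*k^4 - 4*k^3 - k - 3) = -11*k^4 - 8*k^3 + k^2 - k - 4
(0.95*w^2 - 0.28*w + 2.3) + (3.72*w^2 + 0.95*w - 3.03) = 4.67*w^2 + 0.67*w - 0.73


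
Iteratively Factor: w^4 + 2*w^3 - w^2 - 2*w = (w - 1)*(w^3 + 3*w^2 + 2*w) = (w - 1)*(w + 2)*(w^2 + w) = w*(w - 1)*(w + 2)*(w + 1)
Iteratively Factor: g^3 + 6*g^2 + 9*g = (g + 3)*(g^2 + 3*g) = g*(g + 3)*(g + 3)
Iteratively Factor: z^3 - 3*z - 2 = (z - 2)*(z^2 + 2*z + 1) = (z - 2)*(z + 1)*(z + 1)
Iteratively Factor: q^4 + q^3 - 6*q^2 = (q + 3)*(q^3 - 2*q^2) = q*(q + 3)*(q^2 - 2*q) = q*(q - 2)*(q + 3)*(q)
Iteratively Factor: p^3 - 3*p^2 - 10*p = (p + 2)*(p^2 - 5*p) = (p - 5)*(p + 2)*(p)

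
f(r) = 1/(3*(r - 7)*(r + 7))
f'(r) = -1/(3*(r - 7)*(r + 7)^2) - 1/(3*(r - 7)^2*(r + 7))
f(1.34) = -0.01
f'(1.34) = -0.00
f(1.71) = -0.01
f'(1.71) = -0.00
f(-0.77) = -0.01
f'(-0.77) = 0.00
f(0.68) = -0.01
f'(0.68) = -0.00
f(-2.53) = -0.01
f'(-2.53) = 0.00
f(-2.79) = -0.01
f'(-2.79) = 0.00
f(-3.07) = -0.01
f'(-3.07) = 0.00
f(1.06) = -0.01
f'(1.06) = -0.00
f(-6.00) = -0.03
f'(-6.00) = 0.02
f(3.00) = -0.00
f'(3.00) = 0.00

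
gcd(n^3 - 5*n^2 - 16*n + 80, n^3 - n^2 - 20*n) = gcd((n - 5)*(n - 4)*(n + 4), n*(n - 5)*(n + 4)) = n^2 - n - 20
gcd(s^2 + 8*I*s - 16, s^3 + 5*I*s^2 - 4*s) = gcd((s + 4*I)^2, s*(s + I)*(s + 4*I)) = s + 4*I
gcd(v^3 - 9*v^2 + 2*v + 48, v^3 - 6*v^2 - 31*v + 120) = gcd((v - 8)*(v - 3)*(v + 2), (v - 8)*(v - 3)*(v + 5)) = v^2 - 11*v + 24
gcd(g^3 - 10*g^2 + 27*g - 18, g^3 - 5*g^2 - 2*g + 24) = g - 3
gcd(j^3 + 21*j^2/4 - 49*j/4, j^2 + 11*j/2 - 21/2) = j + 7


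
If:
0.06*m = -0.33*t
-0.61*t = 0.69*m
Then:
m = 0.00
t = 0.00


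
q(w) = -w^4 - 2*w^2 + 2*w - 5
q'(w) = -4*w^3 - 4*w + 2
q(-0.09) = -5.20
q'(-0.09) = 2.36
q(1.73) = -16.48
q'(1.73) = -25.63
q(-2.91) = -99.46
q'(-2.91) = 112.21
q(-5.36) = -898.57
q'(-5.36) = 639.40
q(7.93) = -4069.42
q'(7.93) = -2024.43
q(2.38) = -43.65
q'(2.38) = -61.45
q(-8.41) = -5165.74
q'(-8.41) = 2414.93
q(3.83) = -241.85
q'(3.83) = -238.05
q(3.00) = -98.00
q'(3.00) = -118.00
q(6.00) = -1361.00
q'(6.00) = -886.00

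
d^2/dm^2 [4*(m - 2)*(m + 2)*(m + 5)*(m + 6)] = 48*m^2 + 264*m + 208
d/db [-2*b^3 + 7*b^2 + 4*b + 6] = -6*b^2 + 14*b + 4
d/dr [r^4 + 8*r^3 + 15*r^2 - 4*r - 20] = 4*r^3 + 24*r^2 + 30*r - 4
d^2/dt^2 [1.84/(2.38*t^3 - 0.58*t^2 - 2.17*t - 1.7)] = ((2.1344 - 26.2752*t)*(-2.38*t^3 + 0.58*t^2 + 2.17*t + 1.7) - 1.84*(-14.28*t^2 + 2.32*t + 4.34)*(-7.14*t^2 + 1.16*t + 2.17))/(-2.38*t^3 + 0.58*t^2 + 2.17*t + 1.7)^3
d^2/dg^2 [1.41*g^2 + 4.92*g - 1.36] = 2.82000000000000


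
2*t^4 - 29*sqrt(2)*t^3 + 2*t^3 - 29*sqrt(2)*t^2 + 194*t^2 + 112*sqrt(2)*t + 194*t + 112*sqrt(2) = (t - 8*sqrt(2))*(t - 7*sqrt(2))*(sqrt(2)*t + 1)*(sqrt(2)*t + sqrt(2))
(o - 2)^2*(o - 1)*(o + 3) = o^4 - 2*o^3 - 7*o^2 + 20*o - 12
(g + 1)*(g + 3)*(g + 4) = g^3 + 8*g^2 + 19*g + 12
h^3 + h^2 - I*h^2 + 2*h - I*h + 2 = (h + 1)*(h - 2*I)*(h + I)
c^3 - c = c*(c - 1)*(c + 1)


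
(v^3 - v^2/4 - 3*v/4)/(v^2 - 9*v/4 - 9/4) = v*(v - 1)/(v - 3)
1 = 1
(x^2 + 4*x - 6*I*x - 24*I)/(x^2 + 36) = (x + 4)/(x + 6*I)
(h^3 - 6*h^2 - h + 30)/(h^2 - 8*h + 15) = h + 2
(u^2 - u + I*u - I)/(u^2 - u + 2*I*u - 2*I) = (u + I)/(u + 2*I)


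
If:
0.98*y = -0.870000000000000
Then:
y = -0.89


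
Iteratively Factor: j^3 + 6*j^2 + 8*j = (j)*(j^2 + 6*j + 8) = j*(j + 2)*(j + 4)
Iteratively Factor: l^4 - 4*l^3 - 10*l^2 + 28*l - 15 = (l - 5)*(l^3 + l^2 - 5*l + 3) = (l - 5)*(l + 3)*(l^2 - 2*l + 1) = (l - 5)*(l - 1)*(l + 3)*(l - 1)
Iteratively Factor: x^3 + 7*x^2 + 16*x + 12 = (x + 2)*(x^2 + 5*x + 6) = (x + 2)^2*(x + 3)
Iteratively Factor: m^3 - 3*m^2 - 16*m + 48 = (m - 4)*(m^2 + m - 12) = (m - 4)*(m + 4)*(m - 3)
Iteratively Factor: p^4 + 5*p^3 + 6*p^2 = (p)*(p^3 + 5*p^2 + 6*p) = p*(p + 3)*(p^2 + 2*p) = p*(p + 2)*(p + 3)*(p)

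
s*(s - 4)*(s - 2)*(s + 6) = s^4 - 28*s^2 + 48*s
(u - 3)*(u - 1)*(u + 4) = u^3 - 13*u + 12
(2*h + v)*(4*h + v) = 8*h^2 + 6*h*v + v^2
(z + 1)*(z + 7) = z^2 + 8*z + 7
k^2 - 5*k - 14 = (k - 7)*(k + 2)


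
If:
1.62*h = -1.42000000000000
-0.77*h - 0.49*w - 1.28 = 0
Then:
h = -0.88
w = -1.23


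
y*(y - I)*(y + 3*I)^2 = y^4 + 5*I*y^3 - 3*y^2 + 9*I*y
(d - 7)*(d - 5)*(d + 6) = d^3 - 6*d^2 - 37*d + 210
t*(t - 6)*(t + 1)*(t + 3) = t^4 - 2*t^3 - 21*t^2 - 18*t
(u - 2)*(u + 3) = u^2 + u - 6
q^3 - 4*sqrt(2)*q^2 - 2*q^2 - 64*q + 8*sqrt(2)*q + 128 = (q - 2)*(q - 8*sqrt(2))*(q + 4*sqrt(2))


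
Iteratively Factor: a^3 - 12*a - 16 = (a + 2)*(a^2 - 2*a - 8) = (a + 2)^2*(a - 4)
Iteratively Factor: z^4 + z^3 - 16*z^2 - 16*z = (z + 1)*(z^3 - 16*z) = z*(z + 1)*(z^2 - 16) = z*(z - 4)*(z + 1)*(z + 4)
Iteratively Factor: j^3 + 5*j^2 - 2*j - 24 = (j + 3)*(j^2 + 2*j - 8) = (j - 2)*(j + 3)*(j + 4)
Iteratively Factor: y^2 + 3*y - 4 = (y - 1)*(y + 4)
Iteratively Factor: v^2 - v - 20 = (v + 4)*(v - 5)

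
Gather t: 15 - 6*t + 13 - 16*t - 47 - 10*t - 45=-32*t - 64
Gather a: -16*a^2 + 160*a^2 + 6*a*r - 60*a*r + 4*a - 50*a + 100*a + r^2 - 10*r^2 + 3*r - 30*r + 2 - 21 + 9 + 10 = 144*a^2 + a*(54 - 54*r) - 9*r^2 - 27*r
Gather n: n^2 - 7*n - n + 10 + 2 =n^2 - 8*n + 12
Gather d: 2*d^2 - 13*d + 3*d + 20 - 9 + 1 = 2*d^2 - 10*d + 12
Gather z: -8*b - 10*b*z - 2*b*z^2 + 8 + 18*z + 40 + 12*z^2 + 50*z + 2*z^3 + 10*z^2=-8*b + 2*z^3 + z^2*(22 - 2*b) + z*(68 - 10*b) + 48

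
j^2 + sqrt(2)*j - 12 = (j - 2*sqrt(2))*(j + 3*sqrt(2))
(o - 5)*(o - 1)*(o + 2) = o^3 - 4*o^2 - 7*o + 10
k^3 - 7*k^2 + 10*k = k*(k - 5)*(k - 2)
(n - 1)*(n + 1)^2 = n^3 + n^2 - n - 1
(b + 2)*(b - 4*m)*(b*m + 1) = b^3*m - 4*b^2*m^2 + 2*b^2*m + b^2 - 8*b*m^2 - 4*b*m + 2*b - 8*m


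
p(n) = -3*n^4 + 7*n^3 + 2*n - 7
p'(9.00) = -7045.00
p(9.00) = -14569.00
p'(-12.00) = 23762.00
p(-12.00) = -74335.00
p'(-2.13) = 213.24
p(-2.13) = -140.66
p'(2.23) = -26.64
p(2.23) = 0.90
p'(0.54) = 6.23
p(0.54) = -5.07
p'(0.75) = 8.75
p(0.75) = -3.50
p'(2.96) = -125.22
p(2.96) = -49.84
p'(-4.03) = 1128.47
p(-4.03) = -1264.52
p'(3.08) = -149.40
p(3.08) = -66.29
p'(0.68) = 7.94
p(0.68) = -4.08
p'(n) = -12*n^3 + 21*n^2 + 2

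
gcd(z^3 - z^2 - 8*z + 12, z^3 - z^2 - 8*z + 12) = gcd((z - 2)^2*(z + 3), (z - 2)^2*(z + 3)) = z^3 - z^2 - 8*z + 12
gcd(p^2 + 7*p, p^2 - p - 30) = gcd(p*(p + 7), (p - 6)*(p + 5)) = 1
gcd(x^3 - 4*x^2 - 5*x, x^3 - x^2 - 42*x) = x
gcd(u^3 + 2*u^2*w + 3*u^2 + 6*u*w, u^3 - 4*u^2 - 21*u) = u^2 + 3*u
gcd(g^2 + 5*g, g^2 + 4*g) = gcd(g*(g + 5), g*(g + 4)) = g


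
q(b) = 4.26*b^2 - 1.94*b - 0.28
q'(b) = 8.52*b - 1.94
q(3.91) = 57.26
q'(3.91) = 31.37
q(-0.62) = 2.56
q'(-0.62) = -7.22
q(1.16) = 3.20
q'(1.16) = 7.94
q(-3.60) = 61.91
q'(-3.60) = -32.61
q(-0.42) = 1.29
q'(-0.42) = -5.52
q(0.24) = -0.50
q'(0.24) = 0.10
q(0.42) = -0.34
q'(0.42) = 1.64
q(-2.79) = 38.29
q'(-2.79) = -25.71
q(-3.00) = 43.88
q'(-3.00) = -27.50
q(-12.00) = 636.44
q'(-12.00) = -104.18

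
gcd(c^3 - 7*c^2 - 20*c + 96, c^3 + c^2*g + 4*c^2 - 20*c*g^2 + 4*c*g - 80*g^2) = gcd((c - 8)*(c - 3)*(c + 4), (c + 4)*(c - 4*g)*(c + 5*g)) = c + 4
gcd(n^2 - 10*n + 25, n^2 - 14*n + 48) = 1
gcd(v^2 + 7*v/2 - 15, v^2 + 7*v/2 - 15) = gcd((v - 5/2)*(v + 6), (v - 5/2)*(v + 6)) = v^2 + 7*v/2 - 15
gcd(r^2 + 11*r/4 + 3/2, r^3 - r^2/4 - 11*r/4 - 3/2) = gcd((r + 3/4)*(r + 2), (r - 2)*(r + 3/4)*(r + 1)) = r + 3/4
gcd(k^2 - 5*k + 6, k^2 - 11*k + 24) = k - 3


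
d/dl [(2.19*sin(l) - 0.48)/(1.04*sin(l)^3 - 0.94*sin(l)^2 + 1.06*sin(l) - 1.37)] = (-4.5552*sin(l)^3 + 3.5562*sin(l)^2 - 0.9024*sin(l) - 2.4915)*cos(l)/(1.0816*sin(l)^6 - 1.9552*sin(l)^5 + 3.0884*sin(l)^4 - 4.8424*sin(l)^3 + 3.6992*sin(l)^2 - 2.9044*sin(l) + 1.8769)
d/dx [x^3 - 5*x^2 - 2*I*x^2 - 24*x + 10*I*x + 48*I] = 3*x^2 - 10*x - 4*I*x - 24 + 10*I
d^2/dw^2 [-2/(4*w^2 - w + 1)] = 4*(16*w^2 - 4*w - (8*w - 1)^2 + 4)/(4*w^2 - w + 1)^3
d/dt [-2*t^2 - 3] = -4*t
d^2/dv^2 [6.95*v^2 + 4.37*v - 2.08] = 13.9000000000000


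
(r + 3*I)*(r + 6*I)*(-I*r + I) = -I*r^3 + 9*r^2 + I*r^2 - 9*r + 18*I*r - 18*I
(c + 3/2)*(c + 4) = c^2 + 11*c/2 + 6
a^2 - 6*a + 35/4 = (a - 7/2)*(a - 5/2)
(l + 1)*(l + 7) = l^2 + 8*l + 7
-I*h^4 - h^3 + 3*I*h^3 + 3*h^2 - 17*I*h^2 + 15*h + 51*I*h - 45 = (h - 3)*(h - 5*I)*(h + 3*I)*(-I*h + 1)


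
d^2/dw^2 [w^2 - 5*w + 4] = 2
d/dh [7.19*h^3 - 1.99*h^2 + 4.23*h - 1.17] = 21.57*h^2 - 3.98*h + 4.23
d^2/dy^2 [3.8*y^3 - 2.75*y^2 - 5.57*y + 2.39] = 22.8*y - 5.5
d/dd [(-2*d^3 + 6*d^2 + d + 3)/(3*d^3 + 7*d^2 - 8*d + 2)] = 2*(-16*d^4 + 13*d^3 - 47*d^2 - 9*d + 13)/(9*d^6 + 42*d^5 + d^4 - 100*d^3 + 92*d^2 - 32*d + 4)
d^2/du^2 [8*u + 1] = 0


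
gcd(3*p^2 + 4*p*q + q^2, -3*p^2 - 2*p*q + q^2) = p + q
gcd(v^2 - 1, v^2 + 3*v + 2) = v + 1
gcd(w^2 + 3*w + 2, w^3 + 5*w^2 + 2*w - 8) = w + 2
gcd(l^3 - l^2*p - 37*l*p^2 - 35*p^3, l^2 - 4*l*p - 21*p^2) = -l + 7*p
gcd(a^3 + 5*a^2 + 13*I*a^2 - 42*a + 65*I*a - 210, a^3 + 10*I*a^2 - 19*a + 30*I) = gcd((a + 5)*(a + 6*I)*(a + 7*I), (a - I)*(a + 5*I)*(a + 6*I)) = a + 6*I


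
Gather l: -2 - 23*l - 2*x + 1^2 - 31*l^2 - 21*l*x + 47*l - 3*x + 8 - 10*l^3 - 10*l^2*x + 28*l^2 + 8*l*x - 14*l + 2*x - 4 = -10*l^3 + l^2*(-10*x - 3) + l*(10 - 13*x) - 3*x + 3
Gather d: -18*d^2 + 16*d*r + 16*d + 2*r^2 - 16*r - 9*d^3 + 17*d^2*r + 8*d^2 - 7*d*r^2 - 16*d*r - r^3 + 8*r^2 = -9*d^3 + d^2*(17*r - 10) + d*(16 - 7*r^2) - r^3 + 10*r^2 - 16*r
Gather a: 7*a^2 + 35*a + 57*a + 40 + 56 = 7*a^2 + 92*a + 96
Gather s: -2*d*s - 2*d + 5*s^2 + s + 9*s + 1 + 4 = -2*d + 5*s^2 + s*(10 - 2*d) + 5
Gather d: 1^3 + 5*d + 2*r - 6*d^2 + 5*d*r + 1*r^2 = -6*d^2 + d*(5*r + 5) + r^2 + 2*r + 1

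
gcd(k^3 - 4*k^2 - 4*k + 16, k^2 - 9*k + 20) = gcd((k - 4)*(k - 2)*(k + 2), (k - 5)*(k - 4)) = k - 4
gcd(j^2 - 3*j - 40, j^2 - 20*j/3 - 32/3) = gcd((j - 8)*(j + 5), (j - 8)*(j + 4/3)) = j - 8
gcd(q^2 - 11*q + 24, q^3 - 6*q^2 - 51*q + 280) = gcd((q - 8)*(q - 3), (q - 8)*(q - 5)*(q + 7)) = q - 8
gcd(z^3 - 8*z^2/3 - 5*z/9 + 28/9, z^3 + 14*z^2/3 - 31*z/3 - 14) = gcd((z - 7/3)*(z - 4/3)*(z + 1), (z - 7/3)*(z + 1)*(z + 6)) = z^2 - 4*z/3 - 7/3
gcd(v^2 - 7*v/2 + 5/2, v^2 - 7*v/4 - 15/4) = 1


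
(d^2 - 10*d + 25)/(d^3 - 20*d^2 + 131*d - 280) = (d - 5)/(d^2 - 15*d + 56)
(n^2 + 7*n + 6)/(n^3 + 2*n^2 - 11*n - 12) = (n + 6)/(n^2 + n - 12)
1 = 1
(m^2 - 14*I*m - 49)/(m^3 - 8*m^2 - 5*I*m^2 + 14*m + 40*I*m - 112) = (m - 7*I)/(m^2 + 2*m*(-4 + I) - 16*I)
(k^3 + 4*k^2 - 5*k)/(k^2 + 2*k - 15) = k*(k - 1)/(k - 3)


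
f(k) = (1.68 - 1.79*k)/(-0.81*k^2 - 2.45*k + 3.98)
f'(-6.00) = -0.65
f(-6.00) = -1.19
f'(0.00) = -0.19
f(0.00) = 0.42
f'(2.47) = -0.10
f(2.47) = 0.39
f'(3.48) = -0.05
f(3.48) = 0.32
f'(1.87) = -0.25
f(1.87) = 0.49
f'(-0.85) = -0.21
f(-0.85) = 0.58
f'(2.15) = -0.15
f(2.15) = 0.43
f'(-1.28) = -0.26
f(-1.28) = 0.69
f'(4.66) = -0.03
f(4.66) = 0.27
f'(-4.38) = -62.29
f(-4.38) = -11.49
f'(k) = (1.68 - 1.79*k)*(1.62*k + 2.45)/(-0.81*k^2 - 2.45*k + 3.98)^2 - 1.79/(-0.81*k^2 - 2.45*k + 3.98)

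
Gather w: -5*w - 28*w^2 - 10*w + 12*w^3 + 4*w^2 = 12*w^3 - 24*w^2 - 15*w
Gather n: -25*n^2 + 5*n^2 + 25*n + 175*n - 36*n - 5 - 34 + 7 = -20*n^2 + 164*n - 32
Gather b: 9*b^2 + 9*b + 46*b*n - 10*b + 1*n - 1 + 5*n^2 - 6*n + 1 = 9*b^2 + b*(46*n - 1) + 5*n^2 - 5*n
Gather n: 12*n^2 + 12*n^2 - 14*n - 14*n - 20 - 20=24*n^2 - 28*n - 40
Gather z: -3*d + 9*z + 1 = -3*d + 9*z + 1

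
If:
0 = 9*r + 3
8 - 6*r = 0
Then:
No Solution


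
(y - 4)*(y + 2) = y^2 - 2*y - 8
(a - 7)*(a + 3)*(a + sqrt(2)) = a^3 - 4*a^2 + sqrt(2)*a^2 - 21*a - 4*sqrt(2)*a - 21*sqrt(2)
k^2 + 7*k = k*(k + 7)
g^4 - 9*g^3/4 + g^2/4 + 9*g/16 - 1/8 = (g - 2)*(g - 1/2)*(g - 1/4)*(g + 1/2)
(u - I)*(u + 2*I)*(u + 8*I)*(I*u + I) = I*u^4 - 9*u^3 + I*u^3 - 9*u^2 - 6*I*u^2 - 16*u - 6*I*u - 16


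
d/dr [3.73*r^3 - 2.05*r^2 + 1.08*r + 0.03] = 11.19*r^2 - 4.1*r + 1.08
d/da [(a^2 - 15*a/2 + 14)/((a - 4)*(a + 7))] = 21/(2*(a^2 + 14*a + 49))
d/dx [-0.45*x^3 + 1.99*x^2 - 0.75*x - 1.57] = -1.35*x^2 + 3.98*x - 0.75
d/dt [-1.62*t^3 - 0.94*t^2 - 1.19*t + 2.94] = -4.86*t^2 - 1.88*t - 1.19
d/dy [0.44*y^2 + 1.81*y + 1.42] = 0.88*y + 1.81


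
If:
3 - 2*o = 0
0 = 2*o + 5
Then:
No Solution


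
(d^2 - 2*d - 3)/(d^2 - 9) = (d + 1)/(d + 3)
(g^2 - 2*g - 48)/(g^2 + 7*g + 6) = (g - 8)/(g + 1)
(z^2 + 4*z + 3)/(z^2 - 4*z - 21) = (z + 1)/(z - 7)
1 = 1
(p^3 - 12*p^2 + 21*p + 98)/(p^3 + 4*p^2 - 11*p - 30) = (p^2 - 14*p + 49)/(p^2 + 2*p - 15)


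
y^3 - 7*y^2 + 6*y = y*(y - 6)*(y - 1)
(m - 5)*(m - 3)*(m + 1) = m^3 - 7*m^2 + 7*m + 15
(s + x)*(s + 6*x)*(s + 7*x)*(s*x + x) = s^4*x + 14*s^3*x^2 + s^3*x + 55*s^2*x^3 + 14*s^2*x^2 + 42*s*x^4 + 55*s*x^3 + 42*x^4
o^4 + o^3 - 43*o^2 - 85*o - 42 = (o - 7)*(o + 1)^2*(o + 6)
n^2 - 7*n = n*(n - 7)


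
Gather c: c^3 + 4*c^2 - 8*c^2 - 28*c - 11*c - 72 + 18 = c^3 - 4*c^2 - 39*c - 54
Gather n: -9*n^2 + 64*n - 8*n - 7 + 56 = -9*n^2 + 56*n + 49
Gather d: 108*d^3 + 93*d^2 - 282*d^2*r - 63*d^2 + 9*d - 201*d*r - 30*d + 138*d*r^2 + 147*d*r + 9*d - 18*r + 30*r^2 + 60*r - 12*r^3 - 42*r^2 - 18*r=108*d^3 + d^2*(30 - 282*r) + d*(138*r^2 - 54*r - 12) - 12*r^3 - 12*r^2 + 24*r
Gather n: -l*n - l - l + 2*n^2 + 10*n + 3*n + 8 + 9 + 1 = -2*l + 2*n^2 + n*(13 - l) + 18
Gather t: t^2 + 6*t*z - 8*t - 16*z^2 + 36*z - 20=t^2 + t*(6*z - 8) - 16*z^2 + 36*z - 20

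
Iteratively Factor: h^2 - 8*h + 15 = (h - 3)*(h - 5)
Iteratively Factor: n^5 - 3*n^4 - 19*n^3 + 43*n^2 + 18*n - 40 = (n + 1)*(n^4 - 4*n^3 - 15*n^2 + 58*n - 40) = (n - 1)*(n + 1)*(n^3 - 3*n^2 - 18*n + 40) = (n - 1)*(n + 1)*(n + 4)*(n^2 - 7*n + 10) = (n - 5)*(n - 1)*(n + 1)*(n + 4)*(n - 2)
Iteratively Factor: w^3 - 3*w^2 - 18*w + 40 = (w - 5)*(w^2 + 2*w - 8) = (w - 5)*(w + 4)*(w - 2)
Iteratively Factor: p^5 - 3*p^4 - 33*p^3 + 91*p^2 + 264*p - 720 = (p - 3)*(p^4 - 33*p^2 - 8*p + 240) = (p - 5)*(p - 3)*(p^3 + 5*p^2 - 8*p - 48) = (p - 5)*(p - 3)^2*(p^2 + 8*p + 16) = (p - 5)*(p - 3)^2*(p + 4)*(p + 4)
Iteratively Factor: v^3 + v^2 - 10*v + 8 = (v - 2)*(v^2 + 3*v - 4) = (v - 2)*(v - 1)*(v + 4)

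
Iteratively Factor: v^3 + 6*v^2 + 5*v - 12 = (v + 4)*(v^2 + 2*v - 3) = (v - 1)*(v + 4)*(v + 3)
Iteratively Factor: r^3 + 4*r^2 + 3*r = (r + 3)*(r^2 + r) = (r + 1)*(r + 3)*(r)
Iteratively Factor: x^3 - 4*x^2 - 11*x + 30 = (x - 2)*(x^2 - 2*x - 15) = (x - 5)*(x - 2)*(x + 3)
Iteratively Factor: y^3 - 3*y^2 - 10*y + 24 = (y - 2)*(y^2 - y - 12) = (y - 2)*(y + 3)*(y - 4)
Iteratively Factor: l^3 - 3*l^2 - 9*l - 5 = (l + 1)*(l^2 - 4*l - 5) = (l + 1)^2*(l - 5)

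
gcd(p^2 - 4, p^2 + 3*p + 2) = p + 2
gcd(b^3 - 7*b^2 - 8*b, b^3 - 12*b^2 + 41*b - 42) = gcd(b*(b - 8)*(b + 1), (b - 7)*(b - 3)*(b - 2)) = 1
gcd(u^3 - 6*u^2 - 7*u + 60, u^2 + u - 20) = u - 4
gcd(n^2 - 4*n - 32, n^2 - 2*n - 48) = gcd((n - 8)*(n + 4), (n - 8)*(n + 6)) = n - 8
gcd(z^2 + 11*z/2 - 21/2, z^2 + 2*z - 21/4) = z - 3/2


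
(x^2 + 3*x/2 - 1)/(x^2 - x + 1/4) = 2*(x + 2)/(2*x - 1)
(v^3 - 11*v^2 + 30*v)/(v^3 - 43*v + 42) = v*(v - 5)/(v^2 + 6*v - 7)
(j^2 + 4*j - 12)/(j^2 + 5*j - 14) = (j + 6)/(j + 7)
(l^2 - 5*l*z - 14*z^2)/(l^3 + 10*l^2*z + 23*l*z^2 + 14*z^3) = (l - 7*z)/(l^2 + 8*l*z + 7*z^2)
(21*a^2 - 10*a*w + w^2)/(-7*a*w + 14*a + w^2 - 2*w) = (-3*a + w)/(w - 2)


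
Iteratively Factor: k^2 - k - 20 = (k + 4)*(k - 5)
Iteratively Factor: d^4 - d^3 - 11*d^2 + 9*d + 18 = (d - 2)*(d^3 + d^2 - 9*d - 9) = (d - 2)*(d + 3)*(d^2 - 2*d - 3) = (d - 3)*(d - 2)*(d + 3)*(d + 1)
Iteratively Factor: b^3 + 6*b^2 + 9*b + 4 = (b + 1)*(b^2 + 5*b + 4) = (b + 1)^2*(b + 4)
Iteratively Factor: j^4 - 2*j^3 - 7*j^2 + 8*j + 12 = (j + 1)*(j^3 - 3*j^2 - 4*j + 12) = (j - 2)*(j + 1)*(j^2 - j - 6) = (j - 2)*(j + 1)*(j + 2)*(j - 3)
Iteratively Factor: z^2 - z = (z - 1)*(z)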